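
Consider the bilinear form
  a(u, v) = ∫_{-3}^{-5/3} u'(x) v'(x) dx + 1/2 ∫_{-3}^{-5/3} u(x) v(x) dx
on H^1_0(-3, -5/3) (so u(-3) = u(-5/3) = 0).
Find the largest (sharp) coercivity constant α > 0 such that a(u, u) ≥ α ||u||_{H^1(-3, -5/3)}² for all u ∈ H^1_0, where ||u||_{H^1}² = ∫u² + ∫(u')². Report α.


α = (8 + 9*π^2)/(16 + 9*π^2)

Coercivity of a(·,·) on H^1_0(-3, -5/3) means a(u, u) ≥ α ||u||_{H^1}² for every u ∈ H^1_0.
The interval has length L = 4/3, and Poincaré/coercivity depend only on L. Here a(u, u) = ∫(u')² + (1/2)·∫u².
Here 0 < c = 1/2 < 1. The condition a(u,u) ≥ α||u||_{H^1}² reads (1−α)∫(u')² ≥ (α−c)∫u². Any admissible α is ≤ 1 (rapidly oscillating u have ∫u²/∫(u')² → 0), and α = 1 would force 0 ≥ (1−c)∫u², impossible since c < 1; so 1−α > 0. By the sharp Poincaré inequality on H^1_0 of an interval of length L, ∫(u')² ≥ (π/L)²∫u² with equality for the first sine mode sin(π(x−x₀)/L) (x₀ the left endpoint), so the inequality holds for all u iff (1−α)(π/L)² ≥ α − c, i.e. α ≤ ((π/L)² + c)/((π/L)² + 1) = (1 + c(L/π)²)/(1 + (L/π)²). With (π/L)² = 9*π^2/16 and c = 1/2, the largest admissible constant is α = ((π/L)² + c)/((π/L)² + 1).
Simplifying, α = (8 + 9*π^2)/(16 + 9*π^2).


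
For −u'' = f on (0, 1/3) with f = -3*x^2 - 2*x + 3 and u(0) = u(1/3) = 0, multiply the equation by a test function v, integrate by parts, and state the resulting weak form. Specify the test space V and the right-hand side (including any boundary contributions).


V = H^1_0(0, 1/3) (so v(0) = v(1/3) = 0); weak form: ∫_0^1/3 u'v' dx = ∫_0^1/3 (-3*x^2 - 2*x + 3) v dx for all v ∈ V.

Multiply both sides by a test function v and integrate from 0 to 1/3:
  ∫_0^1/3 −u''(x) v(x) dx = ∫_0^1/3 f(x) v(x) dx.
Integrate the LHS by parts once:
  ∫_0^1/3 −u'' v dx = −[u'(x) v(x)]_0^1/3 + ∫_0^1/3 u'(x) v'(x) dx.
Thus ∫_0^1/3 u'(x) v'(x) dx = ∫_0^1/3 f(x) v(x) dx + [u'(x) v(x)]_0^1/3.
Choose V so that boundary terms are either known or forced to vanish.
u is Dirichlet: u(0) = u(1/3) = 0. Let V = H^1_0(0, 1/3); then v(0) = v(1/3) = 0, and [u' v]_0^1/3 = 0.
Weak formulation: find u (satisfying any essential BC) such that ∫_0^1/3 u'(x) v'(x) dx = ∫_0^1/3 f v dx for all v ∈ V.
Substituting f(x) = -3*x^2 - 2*x + 3, the right-hand side is ∫_0^1/3 (-3*x^2 - 2*x + 3) v dx.


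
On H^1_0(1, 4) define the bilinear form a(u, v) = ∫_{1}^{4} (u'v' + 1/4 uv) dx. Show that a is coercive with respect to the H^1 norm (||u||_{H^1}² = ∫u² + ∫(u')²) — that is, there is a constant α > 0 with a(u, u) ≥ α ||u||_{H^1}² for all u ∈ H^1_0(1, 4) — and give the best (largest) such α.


α = (9/4 + π^2)/(9 + π^2)

Coercivity of a(·,·) on H^1_0(1, 4) means a(u, u) ≥ α ||u||_{H^1}² for every u ∈ H^1_0.
The interval has length L = 3, and Poincaré/coercivity depend only on L. Here a(u, u) = ∫(u')² + (1/4)·∫u².
Here 0 < c = 1/4 < 1. The condition a(u,u) ≥ α||u||_{H^1}² reads (1−α)∫(u')² ≥ (α−c)∫u². Any admissible α is ≤ 1 (rapidly oscillating u have ∫u²/∫(u')² → 0), and α = 1 would force 0 ≥ (1−c)∫u², impossible since c < 1; so 1−α > 0. By the sharp Poincaré inequality on H^1_0 of an interval of length L, ∫(u')² ≥ (π/L)²∫u² with equality for the first sine mode sin(π(x−x₀)/L) (x₀ the left endpoint), so the inequality holds for all u iff (1−α)(π/L)² ≥ α − c, i.e. α ≤ ((π/L)² + c)/((π/L)² + 1) = (1 + c(L/π)²)/(1 + (L/π)²). With (π/L)² = π^2/9 and c = 1/4, the largest admissible constant is α = ((π/L)² + c)/((π/L)² + 1).
Simplifying, α = (9/4 + π^2)/(9 + π^2).


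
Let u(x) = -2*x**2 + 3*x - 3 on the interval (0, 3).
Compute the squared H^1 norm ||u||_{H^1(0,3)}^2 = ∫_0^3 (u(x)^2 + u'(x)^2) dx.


||u||_{H^1}^2 = 747/5

The H^1 norm (squared) on an interval (0, L) is
  ||u||_{H^1}^2 = ∫_0^L u(x)^2 dx + ∫_0^L u'(x)^2 dx.
Compute u'(x) = 3 - 4*x.
Then u(x)^2 = 4*x**4 - 12*x**3 + 21*x**2 - 18*x + 9 and u'(x)^2 = 16*x**2 - 24*x + 9.
Integrate each monomial from 0 to 3 using ∫_0^3 c·x^n dx = c·3^(n+1)/(n+1):
  ∫_0^3 u(x)^2 dx = ∫_0^3 (4*x^4 - 12*x^3 + 21*x^2 - 18*x + 9) dx. Term by term:
    ∫_0^3 4*x^4 dx = 972/5;  ∫_0^3 -12*x^3 dx = -243;  ∫_0^3 21*x^2 dx = 189;
    ∫_0^3 -18*x dx = -81;  ∫_0^3 9 dx = 27.
  Sum: 972/5 − 243 + 189 − 81 + 27 = 432/5.
  ∫_0^3 u'(x)^2 dx = ∫_0^3 (16*x^2 - 24*x + 9) dx. Term by term:
    ∫_0^3 16*x^2 dx = 144;  ∫_0^3 -24*x dx = -108;  ∫_0^3 9 dx = 27.
  Sum: 144 − 108 + 27 = 63.
Adding: ||u||_{H^1}^2 = 432/5 + 63 = 747/5.


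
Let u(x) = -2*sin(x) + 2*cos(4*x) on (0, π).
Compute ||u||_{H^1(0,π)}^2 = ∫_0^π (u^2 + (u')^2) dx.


||u||_{H^1(0,π)}^2 = 272/15 + 38*π

u'(x) = -8*sin(4*x) - 2*cos(x).
Expand u² and (u')² and integrate term by term on (0, π), using: for integers n ≥ 1, ∫_0^π sin²(nx) dx = ∫_0^π cos²(nx) dx = π/2; for n ≠ n', ∫_0^π sin(nx)sin(n'x) dx = ∫_0^π cos(nx)cos(n'x) dx = 0; and by product-to-sum, ∫_0^π sin(nx)cos(n'x) dx = ½∫_0^π [sin((n+n')x) + sin((n−n')x)] dx, which is 0 when n+n' is even and 2n/(n²−n'²) when n+n' is odd (it need not vanish on (0, π)).
  u² squared terms: (-2)²·∫sin(x)² dx = 4·π/2 = 2*π;  (2)²·∫cos(4x)² dx = 4·π/2 = 2*π.
  u² cross terms: 2·(-2)·(2)·∫sin(x)·cos(4x) dx = -8·(-2/15) = 16/15.
  So ∫_0^π u² dx = 2*π + 2*π + 16/15 = 16/15 + 4*π.
  (u')² squared terms: (-8)²·∫sin(4x)² dx = 64·π/2 = 32*π;  (-2)²·∫cos(x)² dx = 4·π/2 = 2*π.
  (u')² cross terms: 2·(-8)·(-2)·∫sin(4x)·cos(x) dx = 32·(8/15) = 256/15.
  So ∫_0^π (u')² dx = 32*π + 2*π + 256/15 = 256/15 + 34*π.
||u||_{H^1}^2 = (16/15 + 4*π) + (256/15 + 34*π) = 272/15 + 38*π.


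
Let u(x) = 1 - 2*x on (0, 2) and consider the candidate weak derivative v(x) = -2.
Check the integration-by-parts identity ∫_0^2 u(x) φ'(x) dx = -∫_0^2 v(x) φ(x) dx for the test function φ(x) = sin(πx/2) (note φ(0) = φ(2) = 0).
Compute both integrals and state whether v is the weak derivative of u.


LHS = 8/π, RHS = 8/π. Yes, v = u' weakly.

u(x) = 1 - 2*x, classical derivative u'(x) = -2.
φ(x) = sin(πx/2), so φ'(x) = π*cos(π*x/2)/2.
Note φ(0) = φ(2) = 0, so the boundary term u·φ vanishes.
LHS = ∫_0^2 u(x) φ'(x) dx = ∫_0^2 (-π*x*cos(π*x/2) + π*cos(π*x/2)/2) dx. Term by term:
  ∫_0^2 π*cos(π*x/2)/2 dx = 0;  ∫_0^2 -π*x*cos(π*x/2) dx = 8/π.
Sum: 0 + 8/π = 8/π.
So LHS = 8/π.
∫_0^2 v(x) φ(x) dx = ∫_0^2 (-2*sin(π*x/2)) dx. Term by term:
  ∫_0^2 -2*sin(π*x/2) dx = -8/π.
So RHS = -∫_0^2 v(x) φ(x) dx = 8/π.
LHS = RHS, so the identity holds for this test φ.
Moreover u is smooth here and v(x) = u'(x) = -2 pointwise, so the identity holds for every test function. Hence v is the weak derivative of u.


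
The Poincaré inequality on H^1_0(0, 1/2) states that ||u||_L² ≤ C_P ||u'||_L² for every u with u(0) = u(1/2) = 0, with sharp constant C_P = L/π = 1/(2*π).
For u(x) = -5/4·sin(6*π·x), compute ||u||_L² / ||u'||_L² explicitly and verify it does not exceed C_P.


||u||_L² / ||u'||_L² = 1/(6*π) < C_P = 1/(2*π).

u(x) = -5/4·sin(6*π·x), so u'(x) = -15*π*cos(6*π*x)/2.
Writing u(x) = A·sin(kπx/L) with A = -5/4 and k = 3, use ∫_0^L sin²(kπx/L) dx = L/2 and ∫_0^L cos²(kπx/L) dx = L/2.
u² = 25/16·sin²(6*π·x) and (u')² = 225*π^2/4·cos²(6*π·x), and each of sin², cos² integrates to L/2 = 1/4 over (0, 1/2).
∫_0^1/2 u² dx = 25/64, so ||u||_L² = 5/8.
∫_0^1/2 (u')² dx = 225*π^2/16, so ||u'||_L² = 15*π/4.
Ratio ||u||_L² / ||u'||_L² = 1/(6*π).
Sharp Poincaré constant on H^1_0(0, 1/2) is C_P = L/π = 1/(2*π), achieved by sin(2*π·x).
This is the k = 3 harmonic; the ratio L/(kπ) is strictly less than C_P = L/π, consistent with the sharp inequality ||u||_L² ≤ C_P ||u'||_L².


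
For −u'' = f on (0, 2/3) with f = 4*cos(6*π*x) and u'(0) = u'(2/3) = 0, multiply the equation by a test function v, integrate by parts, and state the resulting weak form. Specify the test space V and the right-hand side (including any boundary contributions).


V = H^1(0, 2/3) (no boundary constraint on v; u is determined up to an additive constant); weak form: ∫_0^2/3 u'v' dx = ∫_0^2/3 (4*cos(6*π*x)) v dx for all v ∈ V.

Multiply both sides by a test function v and integrate from 0 to 2/3:
  ∫_0^2/3 −u''(x) v(x) dx = ∫_0^2/3 f(x) v(x) dx.
Integrate the LHS by parts once:
  ∫_0^2/3 −u'' v dx = −[u'(x) v(x)]_0^2/3 + ∫_0^2/3 u'(x) v'(x) dx.
Thus ∫_0^2/3 u'(x) v'(x) dx = ∫_0^2/3 f(x) v(x) dx + [u'(x) v(x)]_0^2/3.
Choose V so that boundary terms are either known or forced to vanish.
u has homogeneous Neumann: u'(0) = u'(2/3) = 0. So [u' v]_0^2/3 = 0·v(2/3) − 0·v(0) = 0 for any v; take V = H^1(0, 2/3).
Weak formulation: find u (satisfying any essential BC) such that ∫_0^2/3 u'(x) v'(x) dx = ∫_0^2/3 f v dx for all v ∈ V (homogeneous Neumann, so boundary terms vanish).
Substituting f(x) = 4*cos(6*π*x), the right-hand side is ∫_0^2/3 (4*cos(6*π*x)) v dx.
Compatibility check (pure Neumann): taking v ≡ 1 ∈ V gives 0 = ∫_0^2/3 f dx + (0) − (0), i.e. ∫_0^2/3 f dx must equal u'(0) − u'(2/3) = 0. Indeed ∫_0^2/3 (4*cos(6*π*x)) dx = 0, so the data are compatible. The solution is then unique only up to an additive constant (fix it e.g. by requiring ∫_0^2/3 u dx = 0).


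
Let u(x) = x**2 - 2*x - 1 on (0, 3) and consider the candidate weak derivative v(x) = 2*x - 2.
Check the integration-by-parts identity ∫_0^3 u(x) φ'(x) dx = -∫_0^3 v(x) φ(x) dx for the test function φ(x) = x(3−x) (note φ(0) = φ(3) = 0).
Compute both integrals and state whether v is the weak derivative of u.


LHS = -9/2, RHS = -9/2. Yes, v = u' weakly.

u(x) = x**2 - 2*x - 1, classical derivative u'(x) = 2*x - 2.
φ(x) = x(3−x), so φ'(x) = 3 - 2*x.
Note φ(0) = φ(3) = 0, so the boundary term u·φ vanishes.
LHS = ∫_0^3 u(x) φ'(x) dx = ∫_0^3 (-2*x^3 + 7*x^2 - 4*x - 3) dx. Term by term:
  ∫_0^3 -2*x^3 dx = -81/2;  ∫_0^3 7*x^2 dx = 63;  ∫_0^3 -4*x dx = -18;
  ∫_0^3 -3 dx = -9.
Sum: -81/2 + 63 − 18 − 9 = -9/2.
So LHS = -9/2.
∫_0^3 v(x) φ(x) dx = ∫_0^3 (-2*x^3 + 8*x^2 - 6*x) dx. Term by term:
  ∫_0^3 -2*x^3 dx = -81/2;  ∫_0^3 8*x^2 dx = 72;  ∫_0^3 -6*x dx = -27.
Sum: -81/2 + 72 − 27 = 9/2.
So RHS = -∫_0^3 v(x) φ(x) dx = -9/2.
LHS = RHS, so the identity holds for this test φ.
Moreover u is smooth here and v(x) = u'(x) = 2*x - 2 pointwise, so the identity holds for every test function. Hence v is the weak derivative of u.


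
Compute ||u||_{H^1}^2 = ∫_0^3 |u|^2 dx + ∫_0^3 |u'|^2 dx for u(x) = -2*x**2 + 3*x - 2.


||u||_{H^1}^2 = 627/5

The H^1 norm (squared) on an interval (0, L) is
  ||u||_{H^1}^2 = ∫_0^L u(x)^2 dx + ∫_0^L u'(x)^2 dx.
Compute u'(x) = 3 - 4*x.
Then u(x)^2 = 4*x**4 - 12*x**3 + 17*x**2 - 12*x + 4 and u'(x)^2 = 16*x**2 - 24*x + 9.
Integrate each monomial from 0 to 3 using ∫_0^3 c·x^n dx = c·3^(n+1)/(n+1):
  ∫_0^3 u(x)^2 dx = ∫_0^3 (4*x^4 - 12*x^3 + 17*x^2 - 12*x + 4) dx. Term by term:
    ∫_0^3 4*x^4 dx = 972/5;  ∫_0^3 -12*x^3 dx = -243;  ∫_0^3 17*x^2 dx = 153;
    ∫_0^3 -12*x dx = -54;  ∫_0^3 4 dx = 12.
  Sum: 972/5 − 243 + 153 − 54 + 12 = 312/5.
  ∫_0^3 u'(x)^2 dx = ∫_0^3 (16*x^2 - 24*x + 9) dx. Term by term:
    ∫_0^3 16*x^2 dx = 144;  ∫_0^3 -24*x dx = -108;  ∫_0^3 9 dx = 27.
  Sum: 144 − 108 + 27 = 63.
Adding: ||u||_{H^1}^2 = 312/5 + 63 = 627/5.


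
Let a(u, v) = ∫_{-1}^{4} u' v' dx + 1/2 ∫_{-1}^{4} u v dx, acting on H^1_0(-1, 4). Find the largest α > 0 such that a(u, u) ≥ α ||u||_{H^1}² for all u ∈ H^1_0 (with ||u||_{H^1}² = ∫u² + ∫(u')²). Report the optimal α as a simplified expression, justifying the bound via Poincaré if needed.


α = (π^2 + 25/2)/(π^2 + 25)

Coercivity of a(·,·) on H^1_0(-1, 4) means a(u, u) ≥ α ||u||_{H^1}² for every u ∈ H^1_0.
The interval has length L = 5, and Poincaré/coercivity depend only on L. Here a(u, u) = ∫(u')² + (1/2)·∫u².
Here 0 < c = 1/2 < 1. The condition a(u,u) ≥ α||u||_{H^1}² reads (1−α)∫(u')² ≥ (α−c)∫u². Any admissible α is ≤ 1 (rapidly oscillating u have ∫u²/∫(u')² → 0), and α = 1 would force 0 ≥ (1−c)∫u², impossible since c < 1; so 1−α > 0. By the sharp Poincaré inequality on H^1_0 of an interval of length L, ∫(u')² ≥ (π/L)²∫u² with equality for the first sine mode sin(π(x−x₀)/L) (x₀ the left endpoint), so the inequality holds for all u iff (1−α)(π/L)² ≥ α − c, i.e. α ≤ ((π/L)² + c)/((π/L)² + 1) = (1 + c(L/π)²)/(1 + (L/π)²). With (π/L)² = π^2/25 and c = 1/2, the largest admissible constant is α = ((π/L)² + c)/((π/L)² + 1).
Simplifying, α = (π^2 + 25/2)/(π^2 + 25).


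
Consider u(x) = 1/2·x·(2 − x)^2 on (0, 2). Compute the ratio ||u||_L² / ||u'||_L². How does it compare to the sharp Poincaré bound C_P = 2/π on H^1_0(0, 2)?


||u||_L² / ||u'||_L² = sqrt(14)/7 < C_P = 2/π.

u(x) = 1/2·x·(2 − x)^2, so u'(x) = (x/2 - 1)*(3*x - 2).
u(x) = 1/2·x·(2 − x)^2 vanishes at x = 0 and x = 2, so u ∈ H^1_0(0, 2). Differentiate via the product rule and integrate the resulting polynomials term by term.
  ∫_0^2 u² dx = ∫_0^2 (x^6/4 - 2*x^5 + 6*x^4 - 8*x^3 + 4*x^2) dx. Term by term:
    ∫_0^2 x^6/4 dx = 32/7;  ∫_0^2 -2*x^5 dx = -64/3;  ∫_0^2 6*x^4 dx = 192/5;
    ∫_0^2 -8*x^3 dx = -32;  ∫_0^2 4*x^2 dx = 32/3.
  Sum: 32/7 − 64/3 + 192/5 − 32 + 32/3 = 32/105.
  ∫_0^2 (u')² dx = ∫_0^2 (9*x^4/4 - 12*x^3 + 22*x^2 - 16*x + 4) dx. Term by term:
    ∫_0^2 9*x^4/4 dx = 72/5;  ∫_0^2 -12*x^3 dx = -48;  ∫_0^2 22*x^2 dx = 176/3;
    ∫_0^2 -16*x dx = -32;  ∫_0^2 4 dx = 8.
  Sum: 72/5 − 48 + 176/3 − 32 + 8 = 16/15.
∫_0^2 u² dx = 32/105, so ||u||_L² = 4*sqrt(210)/105.
∫_0^2 (u')² dx = 16/15, so ||u'||_L² = 4*sqrt(15)/15.
Ratio ||u||_L² / ||u'||_L² = sqrt(14)/7.
Sharp Poincaré constant on H^1_0(0, 2) is C_P = L/π = 2/π, achieved by sin(π/2·x).
A polynomial bump cannot attain the sharp Poincaré constant (only the first sine eigenfunction does), so the ratio is strictly less than C_P, consistent with ||u||_L² ≤ C_P ||u'||_L².


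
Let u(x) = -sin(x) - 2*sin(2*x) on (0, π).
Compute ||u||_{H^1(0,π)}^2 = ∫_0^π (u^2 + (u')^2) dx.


||u||_{H^1(0,π)}^2 = 11*π

u'(x) = -cos(x) - 4*cos(2*x).
Expand u² and (u')² and integrate term by term on (0, π), using: for integers n ≥ 1, ∫_0^π sin²(nx) dx = ∫_0^π cos²(nx) dx = π/2; for n ≠ n', ∫_0^π sin(nx)sin(n'x) dx = ∫_0^π cos(nx)cos(n'x) dx = 0; and by product-to-sum, ∫_0^π sin(nx)cos(n'x) dx = ½∫_0^π [sin((n+n')x) + sin((n−n')x)] dx, which is 0 when n+n' is even and 2n/(n²−n'²) when n+n' is odd (it need not vanish on (0, π)).
  u² squared terms: (-1)²·∫sin(x)² dx = 1·π/2 = π/2;  (-2)²·∫sin(2x)² dx = 4·π/2 = 2*π.
  u² cross terms: 2·(-1)·(-2)·∫sin(x)·sin(2x) dx = 4·(0) = 0.
  So ∫_0^π u² dx = π/2 + 2*π + 0 = 5*π/2.
  (u')² squared terms: (-1)²·∫cos(x)² dx = 1·π/2 = π/2;  (-4)²·∫cos(2x)² dx = 16·π/2 = 8*π.
  (u')² cross terms: 2·(-1)·(-4)·∫cos(x)·cos(2x) dx = 8·(0) = 0.
  So ∫_0^π (u')² dx = π/2 + 8*π + 0 = 17*π/2.
||u||_{H^1}^2 = (5*π/2) + (17*π/2) = 11*π.


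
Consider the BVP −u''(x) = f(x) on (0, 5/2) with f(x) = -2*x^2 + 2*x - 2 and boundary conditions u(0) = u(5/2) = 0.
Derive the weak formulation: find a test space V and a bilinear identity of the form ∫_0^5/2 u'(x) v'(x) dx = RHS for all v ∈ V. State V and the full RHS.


V = H^1_0(0, 5/2) (so v(0) = v(5/2) = 0); weak form: ∫_0^5/2 u'v' dx = ∫_0^5/2 (-2*x^2 + 2*x - 2) v dx for all v ∈ V.

Multiply both sides by a test function v and integrate from 0 to 5/2:
  ∫_0^5/2 −u''(x) v(x) dx = ∫_0^5/2 f(x) v(x) dx.
Integrate the LHS by parts once:
  ∫_0^5/2 −u'' v dx = −[u'(x) v(x)]_0^5/2 + ∫_0^5/2 u'(x) v'(x) dx.
Thus ∫_0^5/2 u'(x) v'(x) dx = ∫_0^5/2 f(x) v(x) dx + [u'(x) v(x)]_0^5/2.
Choose V so that boundary terms are either known or forced to vanish.
u is Dirichlet: u(0) = u(5/2) = 0. Let V = H^1_0(0, 5/2); then v(0) = v(5/2) = 0, and [u' v]_0^5/2 = 0.
Weak formulation: find u (satisfying any essential BC) such that ∫_0^5/2 u'(x) v'(x) dx = ∫_0^5/2 f v dx for all v ∈ V.
Substituting f(x) = -2*x^2 + 2*x - 2, the right-hand side is ∫_0^5/2 (-2*x^2 + 2*x - 2) v dx.


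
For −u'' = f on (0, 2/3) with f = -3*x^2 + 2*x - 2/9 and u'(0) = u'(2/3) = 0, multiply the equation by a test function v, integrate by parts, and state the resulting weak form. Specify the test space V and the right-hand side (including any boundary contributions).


V = H^1(0, 2/3) (no boundary constraint on v; u is determined up to an additive constant); weak form: ∫_0^2/3 u'v' dx = ∫_0^2/3 (-3*x^2 + 2*x - 2/9) v dx for all v ∈ V.

Multiply both sides by a test function v and integrate from 0 to 2/3:
  ∫_0^2/3 −u''(x) v(x) dx = ∫_0^2/3 f(x) v(x) dx.
Integrate the LHS by parts once:
  ∫_0^2/3 −u'' v dx = −[u'(x) v(x)]_0^2/3 + ∫_0^2/3 u'(x) v'(x) dx.
Thus ∫_0^2/3 u'(x) v'(x) dx = ∫_0^2/3 f(x) v(x) dx + [u'(x) v(x)]_0^2/3.
Choose V so that boundary terms are either known or forced to vanish.
u has homogeneous Neumann: u'(0) = u'(2/3) = 0. So [u' v]_0^2/3 = 0·v(2/3) − 0·v(0) = 0 for any v; take V = H^1(0, 2/3).
Weak formulation: find u (satisfying any essential BC) such that ∫_0^2/3 u'(x) v'(x) dx = ∫_0^2/3 f v dx for all v ∈ V (homogeneous Neumann, so boundary terms vanish).
Substituting f(x) = -3*x^2 + 2*x - 2/9, the right-hand side is ∫_0^2/3 (-3*x^2 + 2*x - 2/9) v dx.
Compatibility check (pure Neumann): taking v ≡ 1 ∈ V gives 0 = ∫_0^2/3 f dx + (0) − (0), i.e. ∫_0^2/3 f dx must equal u'(0) − u'(2/3) = 0. Indeed ∫_0^2/3 (-3*x^2 + 2*x - 2/9) dx = 0, so the data are compatible. The solution is then unique only up to an additive constant (fix it e.g. by requiring ∫_0^2/3 u dx = 0).


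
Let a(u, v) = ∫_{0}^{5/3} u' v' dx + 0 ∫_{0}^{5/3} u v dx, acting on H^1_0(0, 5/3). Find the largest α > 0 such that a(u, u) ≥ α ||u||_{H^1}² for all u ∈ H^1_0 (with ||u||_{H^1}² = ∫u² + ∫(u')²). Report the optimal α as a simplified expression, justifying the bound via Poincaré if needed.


α = 9*π^2/(25 + 9*π^2)

Coercivity of a(·,·) on H^1_0(0, 5/3) means a(u, u) ≥ α ||u||_{H^1}² for every u ∈ H^1_0.
The interval has length L = 5/3, and Poincaré/coercivity depend only on L. Here a(u, u) = ∫(u')² + (0)·∫u².
Here c = 0, so a(u,u) = ∫(u')² alone. The condition a(u,u) ≥ α||u||_{H^1}² reads (1−α)∫(u')² ≥ (α−c)∫u². Any admissible α is ≤ 1 (rapidly oscillating u have ∫u²/∫(u')² → 0), and α = 1 would force 0 ≥ (1−c)∫u², impossible since c < 1; so 1−α > 0. By the sharp Poincaré inequality on H^1_0 of an interval of length L, ∫(u')² ≥ (π/L)²∫u² with equality for the first sine mode sin(π(x−x₀)/L) (x₀ the left endpoint), so the inequality holds for all u iff (1−α)(π/L)² ≥ α − c, i.e. α ≤ ((π/L)² + c)/((π/L)² + 1) = (1 + c(L/π)²)/(1 + (L/π)²). (Direct route, valid since c ≤ 0: Poincaré gives c∫u² ≥ c(L/π)²∫(u')², so a(u,u) ≥ (1 + c(L/π)²)∫(u')², while ||u||_{H^1}² ≤ (1 + (L/π)²)∫(u')²; dividing yields the same α.) With (π/L)² = 9*π^2/25 and c = 0, the largest admissible constant is α = ((π/L)² + c)/((π/L)² + 1).
Simplifying, α = 9*π^2/(25 + 9*π^2).


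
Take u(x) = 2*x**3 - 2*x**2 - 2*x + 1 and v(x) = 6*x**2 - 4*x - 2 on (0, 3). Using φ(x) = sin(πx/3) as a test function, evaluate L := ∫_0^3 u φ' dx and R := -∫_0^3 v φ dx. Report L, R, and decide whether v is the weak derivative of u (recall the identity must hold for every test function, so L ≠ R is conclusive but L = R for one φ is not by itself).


LHS = -114/π + 648/π^3, RHS = -114/π + 648/π^3. Yes, v = u' weakly.

u(x) = 2*x**3 - 2*x**2 - 2*x + 1, classical derivative u'(x) = 6*x**2 - 4*x - 2.
φ(x) = sin(πx/3), so φ'(x) = π*cos(π*x/3)/3.
Note φ(0) = φ(3) = 0, so the boundary term u·φ vanishes.
LHS = ∫_0^3 u(x) φ'(x) dx = ∫_0^3 (2*π*x^3*cos(π*x/3)/3 - 2*π*x^2*cos(π*x/3)/3 - 2*π*x*cos(π*x/3)/3 + π*cos(π*x/3)/3) dx. Term by term:
  ∫_0^3 π*cos(π*x/3)/3 dx = 0;  ∫_0^3 -2*π*x*cos(π*x/3)/3 dx = 12/π;  ∫_0^3 -2*π*x^2*cos(π*x/3)/3 dx = 36/π;
  ∫_0^3 2*π*x^3*cos(π*x/3)/3 dx = -162/π + 648/π^3.
Sum: 0 + 12/π + 36/π + -162/π + 648/π^3 = -114/π + 648/π^3.
So LHS = -114/π + 648/π^3.
∫_0^3 v(x) φ(x) dx = ∫_0^3 (6*x^2*sin(π*x/3) - 4*x*sin(π*x/3) - 2*sin(π*x/3)) dx. Term by term:
  ∫_0^3 -2*sin(π*x/3) dx = -12/π;  ∫_0^3 -4*x*sin(π*x/3) dx = -36/π;  ∫_0^3 6*x^2*sin(π*x/3) dx = -648/π^3 + 162/π.
Sum: -12/π − 36/π + -648/π^3 + 162/π = -648/π^3 + 114/π.
So RHS = -∫_0^3 v(x) φ(x) dx = -114/π + 648/π^3.
LHS = RHS, so the identity holds for this test φ.
Moreover u is smooth here and v(x) = u'(x) = 6*x**2 - 4*x - 2 pointwise, so the identity holds for every test function. Hence v is the weak derivative of u.


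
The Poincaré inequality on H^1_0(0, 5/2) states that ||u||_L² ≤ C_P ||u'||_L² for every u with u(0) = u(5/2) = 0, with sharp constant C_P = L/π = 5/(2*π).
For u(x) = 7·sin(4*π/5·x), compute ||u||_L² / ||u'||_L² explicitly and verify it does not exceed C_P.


||u||_L² / ||u'||_L² = 5/(4*π) < C_P = 5/(2*π).

u(x) = 7·sin(4*π/5·x), so u'(x) = 28*π*cos(4*π*x/5)/5.
Writing u(x) = A·sin(kπx/L) with A = 7 and k = 2, use ∫_0^L sin²(kπx/L) dx = L/2 and ∫_0^L cos²(kπx/L) dx = L/2.
u² = 49·sin²(4*π/5·x) and (u')² = 784*π^2/25·cos²(4*π/5·x), and each of sin², cos² integrates to L/2 = 5/4 over (0, 5/2).
∫_0^5/2 u² dx = 245/4, so ||u||_L² = 7*sqrt(5)/2.
∫_0^5/2 (u')² dx = 196*π^2/5, so ||u'||_L² = 14*sqrt(5)*π/5.
Ratio ||u||_L² / ||u'||_L² = 5/(4*π).
Sharp Poincaré constant on H^1_0(0, 5/2) is C_P = L/π = 5/(2*π), achieved by sin(2*π/5·x).
This is the k = 2 harmonic; the ratio L/(kπ) is strictly less than C_P = L/π, consistent with the sharp inequality ||u||_L² ≤ C_P ||u'||_L².


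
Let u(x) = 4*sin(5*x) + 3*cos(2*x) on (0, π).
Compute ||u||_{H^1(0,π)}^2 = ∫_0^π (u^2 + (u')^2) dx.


||u||_{H^1(0,π)}^2 = 400/7 + 461*π/2

u'(x) = -6*sin(2*x) + 20*cos(5*x).
Expand u² and (u')² and integrate term by term on (0, π), using: for integers n ≥ 1, ∫_0^π sin²(nx) dx = ∫_0^π cos²(nx) dx = π/2; for n ≠ n', ∫_0^π sin(nx)sin(n'x) dx = ∫_0^π cos(nx)cos(n'x) dx = 0; and by product-to-sum, ∫_0^π sin(nx)cos(n'x) dx = ½∫_0^π [sin((n+n')x) + sin((n−n')x)] dx, which is 0 when n+n' is even and 2n/(n²−n'²) when n+n' is odd (it need not vanish on (0, π)).
  u² squared terms: (3)²·∫cos(2x)² dx = 9·π/2 = 9*π/2;  (4)²·∫sin(5x)² dx = 16·π/2 = 8*π.
  u² cross terms: 2·(3)·(4)·∫cos(2x)·sin(5x) dx = 24·(10/21) = 80/7.
  So ∫_0^π u² dx = 9*π/2 + 8*π + 80/7 = 80/7 + 25*π/2.
  (u')² squared terms: (-6)²·∫sin(2x)² dx = 36·π/2 = 18*π;  (20)²·∫cos(5x)² dx = 400·π/2 = 200*π.
  (u')² cross terms: 2·(-6)·(20)·∫sin(2x)·cos(5x) dx = -240·(-4/21) = 320/7.
  So ∫_0^π (u')² dx = 18*π + 200*π + 320/7 = 320/7 + 218*π.
||u||_{H^1}^2 = (80/7 + 25*π/2) + (320/7 + 218*π) = 400/7 + 461*π/2.


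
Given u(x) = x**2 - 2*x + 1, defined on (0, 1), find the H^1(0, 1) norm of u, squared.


||u||_{H^1}^2 = 23/15

The H^1 norm (squared) on an interval (0, L) is
  ||u||_{H^1}^2 = ∫_0^L u(x)^2 dx + ∫_0^L u'(x)^2 dx.
Compute u'(x) = 2*x - 2.
Then u(x)^2 = x**4 - 4*x**3 + 6*x**2 - 4*x + 1 and u'(x)^2 = 4*x**2 - 8*x + 4.
Integrate each monomial from 0 to 1 using ∫_0^1 c·x^n dx = c·1^(n+1)/(n+1):
  ∫_0^1 u(x)^2 dx = ∫_0^1 (x^4 - 4*x^3 + 6*x^2 - 4*x + 1) dx. Term by term:
    ∫_0^1 x^4 dx = 1/5;  ∫_0^1 -4*x^3 dx = -1;  ∫_0^1 6*x^2 dx = 2;
    ∫_0^1 -4*x dx = -2;  ∫_0^1 1 dx = 1.
  Sum: 1/5 − 1 + 2 − 2 + 1 = 1/5.
  ∫_0^1 u'(x)^2 dx = ∫_0^1 (4*x^2 - 8*x + 4) dx. Term by term:
    ∫_0^1 4*x^2 dx = 4/3;  ∫_0^1 -8*x dx = -4;  ∫_0^1 4 dx = 4.
  Sum: 4/3 − 4 + 4 = 4/3.
Adding: ||u||_{H^1}^2 = 1/5 + 4/3 = 23/15.


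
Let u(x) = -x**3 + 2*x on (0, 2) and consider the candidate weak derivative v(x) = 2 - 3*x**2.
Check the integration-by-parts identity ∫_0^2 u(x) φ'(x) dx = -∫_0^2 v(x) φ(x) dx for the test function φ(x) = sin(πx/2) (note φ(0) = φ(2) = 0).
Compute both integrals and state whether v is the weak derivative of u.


LHS = -96/π^3 + 16/π, RHS = -96/π^3 + 16/π. Yes, v = u' weakly.

u(x) = -x**3 + 2*x, classical derivative u'(x) = 2 - 3*x**2.
φ(x) = sin(πx/2), so φ'(x) = π*cos(π*x/2)/2.
Note φ(0) = φ(2) = 0, so the boundary term u·φ vanishes.
LHS = ∫_0^2 u(x) φ'(x) dx = ∫_0^2 (-π*x^3*cos(π*x/2)/2 + π*x*cos(π*x/2)) dx. Term by term:
  ∫_0^2 π*x*cos(π*x/2) dx = -8/π;  ∫_0^2 -π*x^3*cos(π*x/2)/2 dx = -96/π^3 + 24/π.
Sum: -8/π + -96/π^3 + 24/π = -96/π^3 + 16/π.
So LHS = -96/π^3 + 16/π.
∫_0^2 v(x) φ(x) dx = ∫_0^2 (-3*x^2*sin(π*x/2) + 2*sin(π*x/2)) dx. Term by term:
  ∫_0^2 2*sin(π*x/2) dx = 8/π;  ∫_0^2 -3*x^2*sin(π*x/2) dx = -24/π + 96/π^3.
Sum: 8/π + -24/π + 96/π^3 = -16/π + 96/π^3.
So RHS = -∫_0^2 v(x) φ(x) dx = -96/π^3 + 16/π.
LHS = RHS, so the identity holds for this test φ.
Moreover u is smooth here and v(x) = u'(x) = 2 - 3*x**2 pointwise, so the identity holds for every test function. Hence v is the weak derivative of u.


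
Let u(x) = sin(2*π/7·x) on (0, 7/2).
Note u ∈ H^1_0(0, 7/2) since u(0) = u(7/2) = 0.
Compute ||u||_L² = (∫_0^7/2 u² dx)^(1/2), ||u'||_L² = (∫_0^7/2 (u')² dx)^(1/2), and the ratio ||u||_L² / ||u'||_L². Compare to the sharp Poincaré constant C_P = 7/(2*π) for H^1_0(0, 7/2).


||u||_L² / ||u'||_L² = 7/(2*π) = C_P.

u(x) = sin(2*π/7·x), so u'(x) = 2*π*cos(2*π*x/7)/7.
Writing u(x) = A·sin(kπx/L) with A = 1 and k = 1, use ∫_0^L sin²(kπx/L) dx = L/2 and ∫_0^L cos²(kπx/L) dx = L/2.
u² = 1·sin²(2*π/7·x) and (u')² = 4*π^2/49·cos²(2*π/7·x), and each of sin², cos² integrates to L/2 = 7/4 over (0, 7/2).
∫_0^7/2 u² dx = 7/4, so ||u||_L² = sqrt(7)/2.
∫_0^7/2 (u')² dx = π^2/7, so ||u'||_L² = sqrt(7)*π/7.
Ratio ||u||_L² / ||u'||_L² = 7/(2*π).
Sharp Poincaré constant on H^1_0(0, 7/2) is C_P = L/π = 7/(2*π), achieved by sin(2*π/7·x).
This is the k = 1 eigenfunction (up to amplitude), so the ratio equals the sharp Poincaré constant exactly.


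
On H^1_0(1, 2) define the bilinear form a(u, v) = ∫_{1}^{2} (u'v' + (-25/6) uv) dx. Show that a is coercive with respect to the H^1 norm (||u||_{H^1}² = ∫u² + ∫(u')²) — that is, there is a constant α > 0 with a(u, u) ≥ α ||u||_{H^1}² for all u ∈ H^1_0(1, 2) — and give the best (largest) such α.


α = (-25/6 + π^2)/(1 + π^2)

Coercivity of a(·,·) on H^1_0(1, 2) means a(u, u) ≥ α ||u||_{H^1}² for every u ∈ H^1_0.
The interval has length L = 1, and Poincaré/coercivity depend only on L. Here a(u, u) = ∫(u')² + (-25/6)·∫u².
Here c = -25/6 < 0 with |c| < (π/L)² = π^2, so coercivity still holds. The condition a(u,u) ≥ α||u||_{H^1}² reads (1−α)∫(u')² ≥ (α−c)∫u². Any admissible α is ≤ 1 (rapidly oscillating u have ∫u²/∫(u')² → 0), and α = 1 would force 0 ≥ (1−c)∫u², impossible since c < 1; so 1−α > 0. By the sharp Poincaré inequality on H^1_0 of an interval of length L, ∫(u')² ≥ (π/L)²∫u² with equality for the first sine mode sin(π(x−x₀)/L) (x₀ the left endpoint), so the inequality holds for all u iff (1−α)(π/L)² ≥ α − c, i.e. α ≤ ((π/L)² + c)/((π/L)² + 1) = (1 + c(L/π)²)/(1 + (L/π)²). (Direct route, valid since c ≤ 0: Poincaré gives c∫u² ≥ c(L/π)²∫(u')², so a(u,u) ≥ (1 + c(L/π)²)∫(u')², while ||u||_{H^1}² ≤ (1 + (L/π)²)∫(u')²; dividing yields the same α.) With (π/L)² = π^2 and c = -25/6, the largest admissible constant is α = ((π/L)² + c)/((π/L)² + 1).
Simplifying, α = (-25/6 + π^2)/(1 + π^2).


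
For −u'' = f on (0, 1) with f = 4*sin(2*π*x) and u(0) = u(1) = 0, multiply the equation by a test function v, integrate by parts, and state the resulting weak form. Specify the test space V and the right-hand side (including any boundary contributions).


V = H^1_0(0, 1) (so v(0) = v(1) = 0); weak form: ∫_0^1 u'v' dx = ∫_0^1 (4*sin(2*π*x)) v dx for all v ∈ V.

Multiply both sides by a test function v and integrate from 0 to 1:
  ∫_0^1 −u''(x) v(x) dx = ∫_0^1 f(x) v(x) dx.
Integrate the LHS by parts once:
  ∫_0^1 −u'' v dx = −[u'(x) v(x)]_0^1 + ∫_0^1 u'(x) v'(x) dx.
Thus ∫_0^1 u'(x) v'(x) dx = ∫_0^1 f(x) v(x) dx + [u'(x) v(x)]_0^1.
Choose V so that boundary terms are either known or forced to vanish.
u is Dirichlet: u(0) = u(1) = 0. Let V = H^1_0(0, 1); then v(0) = v(1) = 0, and [u' v]_0^1 = 0.
Weak formulation: find u (satisfying any essential BC) such that ∫_0^1 u'(x) v'(x) dx = ∫_0^1 f v dx for all v ∈ V.
Substituting f(x) = 4*sin(2*π*x), the right-hand side is ∫_0^1 (4*sin(2*π*x)) v dx.


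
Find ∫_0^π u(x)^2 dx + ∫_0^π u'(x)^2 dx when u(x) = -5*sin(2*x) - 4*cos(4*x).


||u||_{H^1(0,π)}^2 = 397*π/2

u'(x) = 16*sin(4*x) - 10*cos(2*x).
Expand u² and (u')² and integrate term by term on (0, π), using: for integers n ≥ 1, ∫_0^π sin²(nx) dx = ∫_0^π cos²(nx) dx = π/2; for n ≠ n', ∫_0^π sin(nx)sin(n'x) dx = ∫_0^π cos(nx)cos(n'x) dx = 0; and by product-to-sum, ∫_0^π sin(nx)cos(n'x) dx = ½∫_0^π [sin((n+n')x) + sin((n−n')x)] dx, which is 0 when n+n' is even and 2n/(n²−n'²) when n+n' is odd (it need not vanish on (0, π)).
  u² squared terms: (-5)²·∫sin(2x)² dx = 25·π/2 = 25*π/2;  (-4)²·∫cos(4x)² dx = 16·π/2 = 8*π.
  u² cross terms: 2·(-5)·(-4)·∫sin(2x)·cos(4x) dx = 40·(0) = 0.
  So ∫_0^π u² dx = 25*π/2 + 8*π + 0 = 41*π/2.
  (u')² squared terms: (-10)²·∫cos(2x)² dx = 100·π/2 = 50*π;  (16)²·∫sin(4x)² dx = 256·π/2 = 128*π.
  (u')² cross terms: 2·(-10)·(16)·∫cos(2x)·sin(4x) dx = -320·(0) = 0.
  So ∫_0^π (u')² dx = 50*π + 128*π + 0 = 178*π.
||u||_{H^1}^2 = (41*π/2) + (178*π) = 397*π/2.


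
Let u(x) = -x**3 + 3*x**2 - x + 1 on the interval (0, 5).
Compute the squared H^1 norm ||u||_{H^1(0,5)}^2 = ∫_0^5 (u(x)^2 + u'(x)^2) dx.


||u||_{H^1}^2 = 63785/21

The H^1 norm (squared) on an interval (0, L) is
  ||u||_{H^1}^2 = ∫_0^L u(x)^2 dx + ∫_0^L u'(x)^2 dx.
Compute u'(x) = -3*x**2 + 6*x - 1.
Then u(x)^2 = x**6 - 6*x**5 + 11*x**4 - 8*x**3 + 7*x**2 - 2*x + 1 and u'(x)^2 = 9*x**4 - 36*x**3 + 42*x**2 - 12*x + 1.
Integrate each monomial from 0 to 5 using ∫_0^5 c·x^n dx = c·5^(n+1)/(n+1):
  ∫_0^5 u(x)^2 dx = ∫_0^5 (x^6 - 6*x^5 + 11*x^4 - 8*x^3 + 7*x^2 - 2*x + 1) dx. Term by term:
    ∫_0^5 x^6 dx = 78125/7;  ∫_0^5 -6*x^5 dx = -15625;  ∫_0^5 11*x^4 dx = 6875;
    ∫_0^5 -8*x^3 dx = -1250;  ∫_0^5 7*x^2 dx = 875/3;  ∫_0^5 -2*x dx = -25;
    ∫_0^5 1 dx = 5.
  Sum: 78125/7 − 15625 + 6875 − 1250 + 875/3 − 25 + 5 = 30080/21.
  ∫_0^5 u'(x)^2 dx = ∫_0^5 (9*x^4 - 36*x^3 + 42*x^2 - 12*x + 1) dx. Term by term:
    ∫_0^5 9*x^4 dx = 5625;  ∫_0^5 -36*x^3 dx = -5625;  ∫_0^5 42*x^2 dx = 1750;
    ∫_0^5 -12*x dx = -150;  ∫_0^5 1 dx = 5.
  Sum: 5625 − 5625 + 1750 − 150 + 5 = 1605.
Adding: ||u||_{H^1}^2 = 30080/21 + 1605 = 63785/21.


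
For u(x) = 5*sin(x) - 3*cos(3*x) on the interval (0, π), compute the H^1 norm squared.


||u||_{H^1(0,π)}^2 = 70*π

u'(x) = 9*sin(3*x) + 5*cos(x).
Expand u² and (u')² and integrate term by term on (0, π), using: for integers n ≥ 1, ∫_0^π sin²(nx) dx = ∫_0^π cos²(nx) dx = π/2; for n ≠ n', ∫_0^π sin(nx)sin(n'x) dx = ∫_0^π cos(nx)cos(n'x) dx = 0; and by product-to-sum, ∫_0^π sin(nx)cos(n'x) dx = ½∫_0^π [sin((n+n')x) + sin((n−n')x)] dx, which is 0 when n+n' is even and 2n/(n²−n'²) when n+n' is odd (it need not vanish on (0, π)).
  u² squared terms: (-3)²·∫cos(3x)² dx = 9·π/2 = 9*π/2;  (5)²·∫sin(x)² dx = 25·π/2 = 25*π/2.
  u² cross terms: 2·(-3)·(5)·∫cos(3x)·sin(x) dx = -30·(0) = 0.
  So ∫_0^π u² dx = 9*π/2 + 25*π/2 + 0 = 17*π.
  (u')² squared terms: (5)²·∫cos(x)² dx = 25·π/2 = 25*π/2;  (9)²·∫sin(3x)² dx = 81·π/2 = 81*π/2.
  (u')² cross terms: 2·(5)·(9)·∫cos(x)·sin(3x) dx = 90·(0) = 0.
  So ∫_0^π (u')² dx = 25*π/2 + 81*π/2 + 0 = 53*π.
||u||_{H^1}^2 = (17*π) + (53*π) = 70*π.


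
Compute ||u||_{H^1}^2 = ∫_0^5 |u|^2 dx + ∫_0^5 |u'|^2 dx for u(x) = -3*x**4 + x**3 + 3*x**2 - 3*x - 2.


||u||_{H^1}^2 = 80959045/28

The H^1 norm (squared) on an interval (0, L) is
  ||u||_{H^1}^2 = ∫_0^L u(x)^2 dx + ∫_0^L u'(x)^2 dx.
Compute u'(x) = -12*x**3 + 3*x**2 + 6*x - 3.
Then u(x)^2 = 9*x**8 - 6*x**7 - 17*x**6 + 24*x**5 + 15*x**4 - 22*x**3 - 3*x**2 + 12*x + 4 and u'(x)^2 = 144*x**6 - 72*x**5 - 135*x**4 + 108*x**3 + 18*x**2 - 36*x + 9.
Integrate each monomial from 0 to 5 using ∫_0^5 c·x^n dx = c·5^(n+1)/(n+1):
  ∫_0^5 u(x)^2 dx = ∫_0^5 (9*x^8 - 6*x^7 - 17*x^6 + 24*x^5 + 15*x^4 - 22*x^3 - 3*x^2 + 12*x + 4) dx. Term by term:
    ∫_0^5 9*x^8 dx = 1953125;  ∫_0^5 -6*x^7 dx = -1171875/4;  ∫_0^5 -17*x^6 dx = -1328125/7;
    ∫_0^5 24*x^5 dx = 62500;  ∫_0^5 15*x^4 dx = 9375;  ∫_0^5 -22*x^3 dx = -6875/2;
    ∫_0^5 -3*x^2 dx = -125;  ∫_0^5 12*x dx = 150;  ∫_0^5 4 dx = 20.
  Sum: 1953125 − 1171875/4 − 1328125/7 + 62500 + 9375 − 6875/2 − 125 + 150 + 20 = 43089385/28.
  ∫_0^5 u'(x)^2 dx = ∫_0^5 (144*x^6 - 72*x^5 - 135*x^4 + 108*x^3 + 18*x^2 - 36*x + 9) dx. Term by term:
    ∫_0^5 144*x^6 dx = 11250000/7;  ∫_0^5 -72*x^5 dx = -187500;  ∫_0^5 -135*x^4 dx = -84375;
    ∫_0^5 108*x^3 dx = 16875;  ∫_0^5 18*x^2 dx = 750;  ∫_0^5 -36*x dx = -450;
    ∫_0^5 9 dx = 45.
  Sum: 11250000/7 − 187500 − 84375 + 16875 + 750 − 450 + 45 = 9467415/7.
Adding: ||u||_{H^1}^2 = 43089385/28 + 9467415/7 = 80959045/28.


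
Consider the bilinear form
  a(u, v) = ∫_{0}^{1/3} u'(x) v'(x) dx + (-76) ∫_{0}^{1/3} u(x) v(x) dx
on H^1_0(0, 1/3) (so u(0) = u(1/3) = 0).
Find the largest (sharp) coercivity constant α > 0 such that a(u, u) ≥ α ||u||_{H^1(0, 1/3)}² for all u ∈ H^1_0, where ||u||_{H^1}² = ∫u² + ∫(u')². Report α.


α = (-76 + 9*π^2)/(1 + 9*π^2)

Coercivity of a(·,·) on H^1_0(0, 1/3) means a(u, u) ≥ α ||u||_{H^1}² for every u ∈ H^1_0.
The interval has length L = 1/3, and Poincaré/coercivity depend only on L. Here a(u, u) = ∫(u')² + (-76)·∫u².
Here c = -76 < 0 with |c| < (π/L)² = 9*π^2, so coercivity still holds. The condition a(u,u) ≥ α||u||_{H^1}² reads (1−α)∫(u')² ≥ (α−c)∫u². Any admissible α is ≤ 1 (rapidly oscillating u have ∫u²/∫(u')² → 0), and α = 1 would force 0 ≥ (1−c)∫u², impossible since c < 1; so 1−α > 0. By the sharp Poincaré inequality on H^1_0 of an interval of length L, ∫(u')² ≥ (π/L)²∫u² with equality for the first sine mode sin(π(x−x₀)/L) (x₀ the left endpoint), so the inequality holds for all u iff (1−α)(π/L)² ≥ α − c, i.e. α ≤ ((π/L)² + c)/((π/L)² + 1) = (1 + c(L/π)²)/(1 + (L/π)²). (Direct route, valid since c ≤ 0: Poincaré gives c∫u² ≥ c(L/π)²∫(u')², so a(u,u) ≥ (1 + c(L/π)²)∫(u')², while ||u||_{H^1}² ≤ (1 + (L/π)²)∫(u')²; dividing yields the same α.) With (π/L)² = 9*π^2 and c = -76, the largest admissible constant is α = ((π/L)² + c)/((π/L)² + 1).
Simplifying, α = (-76 + 9*π^2)/(1 + 9*π^2).


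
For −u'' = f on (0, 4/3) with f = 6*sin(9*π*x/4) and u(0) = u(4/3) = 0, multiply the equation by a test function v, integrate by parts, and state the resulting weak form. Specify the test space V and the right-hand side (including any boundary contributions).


V = H^1_0(0, 4/3) (so v(0) = v(4/3) = 0); weak form: ∫_0^4/3 u'v' dx = ∫_0^4/3 (6*sin(9*π*x/4)) v dx for all v ∈ V.

Multiply both sides by a test function v and integrate from 0 to 4/3:
  ∫_0^4/3 −u''(x) v(x) dx = ∫_0^4/3 f(x) v(x) dx.
Integrate the LHS by parts once:
  ∫_0^4/3 −u'' v dx = −[u'(x) v(x)]_0^4/3 + ∫_0^4/3 u'(x) v'(x) dx.
Thus ∫_0^4/3 u'(x) v'(x) dx = ∫_0^4/3 f(x) v(x) dx + [u'(x) v(x)]_0^4/3.
Choose V so that boundary terms are either known or forced to vanish.
u is Dirichlet: u(0) = u(4/3) = 0. Let V = H^1_0(0, 4/3); then v(0) = v(4/3) = 0, and [u' v]_0^4/3 = 0.
Weak formulation: find u (satisfying any essential BC) such that ∫_0^4/3 u'(x) v'(x) dx = ∫_0^4/3 f v dx for all v ∈ V.
Substituting f(x) = 6*sin(9*π*x/4), the right-hand side is ∫_0^4/3 (6*sin(9*π*x/4)) v dx.


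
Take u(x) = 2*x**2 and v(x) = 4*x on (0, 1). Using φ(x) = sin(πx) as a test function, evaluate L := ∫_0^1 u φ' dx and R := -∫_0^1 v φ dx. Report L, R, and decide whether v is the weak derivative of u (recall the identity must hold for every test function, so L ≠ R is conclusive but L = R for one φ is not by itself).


LHS = -4/π, RHS = -4/π. Yes, v = u' weakly.

u(x) = 2*x**2, classical derivative u'(x) = 4*x.
φ(x) = sin(πx), so φ'(x) = π*cos(π*x).
Note φ(0) = φ(1) = 0, so the boundary term u·φ vanishes.
LHS = ∫_0^1 u(x) φ'(x) dx = ∫_0^1 (2*π*x^2*cos(π*x)) dx. Term by term:
  ∫_0^1 2*π*x^2*cos(π*x) dx = -4/π.
So LHS = -4/π.
∫_0^1 v(x) φ(x) dx = ∫_0^1 (4*x*sin(π*x)) dx. Term by term:
  ∫_0^1 4*x*sin(π*x) dx = 4/π.
So RHS = -∫_0^1 v(x) φ(x) dx = -4/π.
LHS = RHS, so the identity holds for this test φ.
Moreover u is smooth here and v(x) = u'(x) = 4*x pointwise, so the identity holds for every test function. Hence v is the weak derivative of u.


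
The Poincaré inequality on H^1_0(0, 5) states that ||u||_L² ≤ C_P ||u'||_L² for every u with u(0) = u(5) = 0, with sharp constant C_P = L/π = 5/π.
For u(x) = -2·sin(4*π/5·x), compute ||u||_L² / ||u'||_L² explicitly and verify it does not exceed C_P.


||u||_L² / ||u'||_L² = 5/(4*π) < C_P = 5/π.

u(x) = -2·sin(4*π/5·x), so u'(x) = -8*π*cos(4*π*x/5)/5.
Writing u(x) = A·sin(kπx/L) with A = -2 and k = 4, use ∫_0^L sin²(kπx/L) dx = L/2 and ∫_0^L cos²(kπx/L) dx = L/2.
u² = 4·sin²(4*π/5·x) and (u')² = 64*π^2/25·cos²(4*π/5·x), and each of sin², cos² integrates to L/2 = 5/2 over (0, 5).
∫_0^5 u² dx = 10, so ||u||_L² = sqrt(10).
∫_0^5 (u')² dx = 32*π^2/5, so ||u'||_L² = 4*sqrt(10)*π/5.
Ratio ||u||_L² / ||u'||_L² = 5/(4*π).
Sharp Poincaré constant on H^1_0(0, 5) is C_P = L/π = 5/π, achieved by sin(π/5·x).
This is the k = 4 harmonic; the ratio L/(kπ) is strictly less than C_P = L/π, consistent with the sharp inequality ||u||_L² ≤ C_P ||u'||_L².


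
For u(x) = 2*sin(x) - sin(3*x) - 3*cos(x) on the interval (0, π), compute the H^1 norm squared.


||u||_{H^1(0,π)}^2 = 18*π

u'(x) = 3*sin(x) + 2*cos(x) - 3*cos(3*x).
Expand u² and (u')² and integrate term by term on (0, π), using: for integers n ≥ 1, ∫_0^π sin²(nx) dx = ∫_0^π cos²(nx) dx = π/2; for n ≠ n', ∫_0^π sin(nx)sin(n'x) dx = ∫_0^π cos(nx)cos(n'x) dx = 0; and by product-to-sum, ∫_0^π sin(nx)cos(n'x) dx = ½∫_0^π [sin((n+n')x) + sin((n−n')x)] dx, which is 0 when n+n' is even and 2n/(n²−n'²) when n+n' is odd (it need not vanish on (0, π)).
  u² squared terms: (-1)²·∫sin(3x)² dx = 1·π/2 = π/2;  (-3)²·∫cos(x)² dx = 9·π/2 = 9*π/2;  (2)²·∫sin(x)² dx = 4·π/2 = 2*π.
  u² cross terms: 2·(-1)·(-3)·∫sin(3x)·cos(x) dx = 6·(0) = 0;  2·(-1)·(2)·∫sin(3x)·sin(x) dx = -4·(0) = 0;  2·(-3)·(2)·∫cos(x)·sin(x) dx = -12·(0) = 0.
  So ∫_0^π u² dx = π/2 + 9*π/2 + 2*π + 0 + 0 + 0 = 7*π.
  (u')² squared terms: (-3)²·∫cos(3x)² dx = 9·π/2 = 9*π/2;  (2)²·∫cos(x)² dx = 4·π/2 = 2*π;  (3)²·∫sin(x)² dx = 9·π/2 = 9*π/2.
  (u')² cross terms: 2·(-3)·(2)·∫cos(3x)·cos(x) dx = -12·(0) = 0;  2·(-3)·(3)·∫cos(3x)·sin(x) dx = -18·(0) = 0;  2·(2)·(3)·∫cos(x)·sin(x) dx = 12·(0) = 0.
  So ∫_0^π (u')² dx = 9*π/2 + 2*π + 9*π/2 + 0 + 0 + 0 = 11*π.
||u||_{H^1}^2 = (7*π) + (11*π) = 18*π.


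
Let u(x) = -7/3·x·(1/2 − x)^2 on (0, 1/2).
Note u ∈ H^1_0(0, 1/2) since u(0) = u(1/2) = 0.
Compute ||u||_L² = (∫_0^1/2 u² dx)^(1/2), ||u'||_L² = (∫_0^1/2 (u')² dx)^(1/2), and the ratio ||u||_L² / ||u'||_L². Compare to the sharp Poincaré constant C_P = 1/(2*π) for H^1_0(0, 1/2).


||u||_L² / ||u'||_L² = sqrt(14)/28 < C_P = 1/(2*π).

u(x) = -7/3·x·(1/2 − x)^2, so u'(x) = -7*x^2 + 14*x/3 - 7/12.
u(x) = -7/3·x·(1/2 − x)^2 vanishes at x = 0 and x = 1/2, so u ∈ H^1_0(0, 1/2). Differentiate via the product rule and integrate the resulting polynomials term by term.
  ∫_0^1/2 u² dx = ∫_0^1/2 (49*x^6/9 - 98*x^5/9 + 49*x^4/6 - 49*x^3/18 + 49*x^2/144) dx. Term by term:
    ∫_0^1/2 49*x^6/9 dx = 7/1152;  ∫_0^1/2 -98*x^5/9 dx = -49/1728;  ∫_0^1/2 49*x^4/6 dx = 49/960;
    ∫_0^1/2 -49*x^3/18 dx = -49/1152;  ∫_0^1/2 49*x^2/144 dx = 49/3456.
  Sum: 7/1152 − 49/1728 + 49/960 − 49/1152 + 49/3456 = 7/17280.
  ∫_0^1/2 (u')² dx = ∫_0^1/2 (49*x^4 - 196*x^3/3 + 539*x^2/18 - 49*x/9 + 49/144) dx. Term by term:
    ∫_0^1/2 49*x^4 dx = 49/160;  ∫_0^1/2 -196*x^3/3 dx = -49/48;  ∫_0^1/2 539*x^2/18 dx = 539/432;
    ∫_0^1/2 -49*x/9 dx = -49/72;  ∫_0^1/2 49/144 dx = 49/288.
  Sum: 49/160 − 49/48 + 539/432 − 49/72 + 49/288 = 49/2160.
∫_0^1/2 u² dx = 7/17280, so ||u||_L² = sqrt(210)/720.
∫_0^1/2 (u')² dx = 49/2160, so ||u'||_L² = 7*sqrt(15)/180.
Ratio ||u||_L² / ||u'||_L² = sqrt(14)/28.
Sharp Poincaré constant on H^1_0(0, 1/2) is C_P = L/π = 1/(2*π), achieved by sin(2*π·x).
A polynomial bump cannot attain the sharp Poincaré constant (only the first sine eigenfunction does), so the ratio is strictly less than C_P, consistent with ||u||_L² ≤ C_P ||u'||_L².
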